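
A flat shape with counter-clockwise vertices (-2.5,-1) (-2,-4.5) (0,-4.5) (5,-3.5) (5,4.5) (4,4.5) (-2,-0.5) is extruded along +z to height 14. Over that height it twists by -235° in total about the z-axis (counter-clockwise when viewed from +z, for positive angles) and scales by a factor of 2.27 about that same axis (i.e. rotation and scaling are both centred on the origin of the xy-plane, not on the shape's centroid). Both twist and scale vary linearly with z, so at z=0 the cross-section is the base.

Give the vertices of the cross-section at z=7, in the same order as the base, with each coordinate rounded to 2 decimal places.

Cross-section at z=7: (0.44,4.38) (-5.02,6.30) (-6.53,3.40) (-8.85,-4.61) (2.75,-10.65) (3.51,-9.20) (0.78,3.28)

t = z/height = 7/14 = 0.5
s = 1 + (scale-1)·z/height = 1 + (2.27-1)·7/14 = 1.635000
θ = twist·z/height = -235°·7/14 = -117.5000° = -2.050762 rad
cos θ = -0.461749, sin θ = -0.887011 (intermediates below are computed at full precision and shown rounded to 5 d.p.)
v1: (-2.5,-1) → rotate → (0.26736,2.67928) → ×s → (0.43713,4.38062) → (0.44,4.38)
v2: (-2,-4.5) → rotate → (-3.06805,3.85189) → ×s → (-5.01626,6.29784) → (-5.02,6.30)
v3: (0,-4.5) → rotate → (-3.99155,2.07787) → ×s → (-6.52618,3.39732) → (-6.53,3.40)
v4: (5,-3.5) → rotate → (-5.41328,-2.81893) → ×s → (-8.85071,-4.60896) → (-8.85,-4.61)
v5: (5,4.5) → rotate → (1.68281,-6.51292) → ×s → (2.75139,-10.64863) → (2.75,-10.65)
v6: (4,4.5) → rotate → (2.14455,-5.62591) → ×s → (3.50635,-9.19837) → (3.51,-9.20)
v7: (-2,-0.5) → rotate → (0.47999,2.00490) → ×s → (0.78479,3.27800) → (0.78,3.28)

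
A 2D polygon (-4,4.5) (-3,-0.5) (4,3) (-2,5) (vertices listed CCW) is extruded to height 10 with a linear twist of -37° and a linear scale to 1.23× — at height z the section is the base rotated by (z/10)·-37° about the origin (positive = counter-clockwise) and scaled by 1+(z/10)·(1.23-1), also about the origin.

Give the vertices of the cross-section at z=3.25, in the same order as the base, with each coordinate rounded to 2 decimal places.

t = z/height = 3.25/10 = 0.325
s = 1 + (scale-1)·z/height = 1 + (1.23-1)·3.25/10 = 1.074750
θ = twist·z/height = -37°·3.25/10 = -12.0250° = -0.209876 rad
cos θ = 0.978057, sin θ = -0.208338 (intermediates below are computed at full precision and shown rounded to 5 d.p.)
v1: (-4,4.5) → rotate → (-2.97470,5.23461) → ×s → (-3.19706,5.62590) → (-3.20,5.63)
v2: (-3,-0.5) → rotate → (-3.03834,0.13599) → ×s → (-3.26546,0.14615) → (-3.27,0.15)
v3: (4,3) → rotate → (4.53724,2.10082) → ×s → (4.87640,2.25785) → (4.88,2.26)
v4: (-2,5) → rotate → (-0.91442,5.30696) → ×s → (-0.98277,5.70366) → (-0.98,5.70)

Cross-section at z=3.25: (-3.20,5.63) (-3.27,0.15) (4.88,2.26) (-0.98,5.70)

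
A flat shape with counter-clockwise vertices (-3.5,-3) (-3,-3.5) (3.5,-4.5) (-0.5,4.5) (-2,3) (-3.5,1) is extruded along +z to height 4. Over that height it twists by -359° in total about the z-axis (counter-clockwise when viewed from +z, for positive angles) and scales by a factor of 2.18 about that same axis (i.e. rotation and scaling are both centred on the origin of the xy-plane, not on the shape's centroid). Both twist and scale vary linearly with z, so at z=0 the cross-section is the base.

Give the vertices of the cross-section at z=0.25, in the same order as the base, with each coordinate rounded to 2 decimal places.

Cross-section at z=0.25: (-4.70,-1.54) (-4.41,-2.24) (1.63,-5.90) (1.35,4.67) (-0.76,3.80) (-3.06,2.43)

t = z/height = 0.25/4 = 0.0625
s = 1 + (scale-1)·z/height = 1 + (2.18-1)·0.25/4 = 1.073750
θ = twist·z/height = -359°·0.25/4 = -22.4375° = -0.391608 rad
cos θ = 0.924296, sin θ = -0.381675 (intermediates below are computed at full precision and shown rounded to 5 d.p.)
v1: (-3.5,-3) → rotate → (-4.38006,-1.43703) → ×s → (-4.70309,-1.54301) → (-4.70,-1.54)
v2: (-3,-3.5) → rotate → (-4.10875,-2.09001) → ×s → (-4.41177,-2.24415) → (-4.41,-2.24)
v3: (3.5,-4.5) → rotate → (1.51750,-5.49520) → ×s → (1.62941,-5.90047) → (1.63,-5.90)
v4: (-0.5,4.5) → rotate → (1.25539,4.35017) → ×s → (1.34798,4.67100) → (1.35,4.67)
v5: (-2,3) → rotate → (-0.70357,3.53624) → ×s → (-0.75545,3.79704) → (-0.76,3.80)
v6: (-3.5,1) → rotate → (-2.85336,2.26016) → ×s → (-3.06380,2.42685) → (-3.06,2.43)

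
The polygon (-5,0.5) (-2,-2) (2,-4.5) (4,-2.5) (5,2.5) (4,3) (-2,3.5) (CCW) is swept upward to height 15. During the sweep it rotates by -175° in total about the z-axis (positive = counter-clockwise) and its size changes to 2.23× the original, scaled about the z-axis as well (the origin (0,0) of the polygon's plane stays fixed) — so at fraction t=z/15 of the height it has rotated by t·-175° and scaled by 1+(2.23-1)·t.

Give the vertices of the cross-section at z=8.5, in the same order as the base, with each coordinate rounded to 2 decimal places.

Cross-section at z=8.5: (2.19,8.24) (-2.81,3.89) (-8.08,-2.13) (-5.27,-6.03) (2.84,-9.05) (3.94,-7.51) (6.40,2.40)

t = z/height = 8.5/15 = 0.566667
s = 1 + (scale-1)·z/height = 1 + (2.23-1)·8.5/15 = 1.697000
θ = twist·z/height = -175°·8.5/15 = -99.1667° = -1.730785 rad
cos θ = -0.159307, sin θ = -0.987229 (intermediates below are computed at full precision and shown rounded to 5 d.p.)
v1: (-5,0.5) → rotate → (1.29015,4.85649) → ×s → (2.18938,8.24147) → (2.19,8.24)
v2: (-2,-2) → rotate → (-1.65584,2.29307) → ×s → (-2.80997,3.89134) → (-2.81,3.89)
v3: (2,-4.5) → rotate → (-4.76114,-1.25758) → ×s → (-8.07966,-2.13411) → (-8.08,-2.13)
v4: (4,-2.5) → rotate → (-3.10530,-3.55065) → ×s → (-5.26969,-6.02545) → (-5.27,-6.03)
v5: (5,2.5) → rotate → (1.67154,-5.33441) → ×s → (2.83660,-9.05250) → (2.84,-9.05)
v6: (4,3) → rotate → (2.32446,-4.42684) → ×s → (3.94461,-7.51234) → (3.94,-7.51)
v7: (-2,3.5) → rotate → (3.77392,1.41688) → ×s → (6.40433,2.40445) → (6.40,2.40)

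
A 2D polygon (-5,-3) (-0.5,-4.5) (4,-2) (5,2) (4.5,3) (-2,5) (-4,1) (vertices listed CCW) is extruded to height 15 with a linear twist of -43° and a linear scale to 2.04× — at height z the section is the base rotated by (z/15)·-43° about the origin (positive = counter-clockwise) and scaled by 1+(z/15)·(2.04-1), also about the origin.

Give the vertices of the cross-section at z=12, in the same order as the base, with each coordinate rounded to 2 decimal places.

Cross-section at z=12: (-10.66,0.64) (-5.41,-6.28) (3.98,-7.16) (9.63,-2.15) (9.91,-0.12) (2.15,9.63) (-5.01,5.65)

t = z/height = 12/15 = 0.8
s = 1 + (scale-1)·z/height = 1 + (2.04-1)·12/15 = 1.832000
θ = twist·z/height = -43°·12/15 = -34.4000° = -0.600393 rad
cos θ = 0.825113, sin θ = -0.564967 (intermediates below are computed at full precision and shown rounded to 5 d.p.)
v1: (-5,-3) → rotate → (-5.82047,0.34949) → ×s → (-10.66310,0.64027) → (-10.66,0.64)
v2: (-0.5,-4.5) → rotate → (-2.95491,-3.43053) → ×s → (-5.41339,-6.28473) → (-5.41,-6.28)
v3: (4,-2) → rotate → (2.17052,-3.91010) → ×s → (3.97639,-7.16329) → (3.98,-7.16)
v4: (5,2) → rotate → (5.25550,-1.17461) → ×s → (9.62808,-2.15188) → (9.63,-2.15)
v5: (4.5,3) → rotate → (5.40791,-0.06701) → ×s → (9.90729,-0.12276) → (9.91,-0.12)
v6: (-2,5) → rotate → (1.17461,5.25550) → ×s → (2.15188,9.62808) → (2.15,9.63)
v7: (-4,1) → rotate → (-2.73549,3.08498) → ×s → (-5.01141,5.65169) → (-5.01,5.65)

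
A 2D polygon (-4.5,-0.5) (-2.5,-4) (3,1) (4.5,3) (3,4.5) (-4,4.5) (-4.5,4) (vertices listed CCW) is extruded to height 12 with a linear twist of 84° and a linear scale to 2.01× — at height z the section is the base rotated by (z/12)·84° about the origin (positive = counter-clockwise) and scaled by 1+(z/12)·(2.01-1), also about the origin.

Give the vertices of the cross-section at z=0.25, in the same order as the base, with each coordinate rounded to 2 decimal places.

Cross-section at z=0.25: (-4.58,-0.65) (-2.43,-4.16) (3.03,1.11) (4.50,3.20) (2.92,4.69) (-4.22,4.47) (-4.72,3.94)

t = z/height = 0.25/12 = 0.0208333
s = 1 + (scale-1)·z/height = 1 + (2.01-1)·0.25/12 = 1.021042
θ = twist·z/height = 84°·0.25/12 = 1.7500° = 0.030543 rad
cos θ = 0.999534, sin θ = 0.030539 (intermediates below are computed at full precision and shown rounded to 5 d.p.)
v1: (-4.5,-0.5) → rotate → (-4.48263,-0.63719) → ×s → (-4.57695,-0.65060) → (-4.58,-0.65)
v2: (-2.5,-4) → rotate → (-2.37668,-4.07448) → ×s → (-2.42669,-4.16021) → (-2.43,-4.16)
v3: (3,1) → rotate → (2.96806,1.09115) → ×s → (3.03052,1.11411) → (3.03,1.11)
v4: (4.5,3) → rotate → (4.40629,3.13602) → ×s → (4.49900,3.20201) → (4.50,3.20)
v5: (3,4.5) → rotate → (2.86118,4.58952) → ×s → (2.92138,4.68609) → (2.92,4.69)
v6: (-4,4.5) → rotate → (-4.13556,4.37575) → ×s → (-4.22258,4.46782) → (-4.22,4.47)
v7: (-4.5,4) → rotate → (-4.62006,3.86071) → ×s → (-4.71727,3.94195) → (-4.72,3.94)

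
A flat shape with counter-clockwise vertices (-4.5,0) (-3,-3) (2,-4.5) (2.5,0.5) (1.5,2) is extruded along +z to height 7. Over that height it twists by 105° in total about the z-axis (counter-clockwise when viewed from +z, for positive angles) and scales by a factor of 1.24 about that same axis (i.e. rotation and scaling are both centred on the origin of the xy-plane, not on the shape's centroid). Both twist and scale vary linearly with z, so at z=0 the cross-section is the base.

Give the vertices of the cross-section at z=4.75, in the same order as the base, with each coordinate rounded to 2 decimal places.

Cross-section at z=4.75: (-1.68,-4.96) (2.18,-4.42) (5.70,0.52) (0.38,2.94) (-1.64,2.40)

t = z/height = 4.75/7 = 0.678571
s = 1 + (scale-1)·z/height = 1 + (1.24-1)·4.75/7 = 1.162857
θ = twist·z/height = 105°·4.75/7 = 71.2500° = 1.243547 rad
cos θ = 0.321439, sin θ = 0.946930 (intermediates below are computed at full precision and shown rounded to 5 d.p.)
v1: (-4.5,0) → rotate → (-1.44648,-4.26119) → ×s → (-1.68205,-4.95515) → (-1.68,-4.96)
v2: (-3,-3) → rotate → (1.87647,-3.80511) → ×s → (2.18207,-4.42480) → (2.18,-4.42)
v3: (2,-4.5) → rotate → (4.90406,0.44738) → ×s → (5.70273,0.52024) → (5.70,0.52)
v4: (2.5,0.5) → rotate → (0.33013,2.52805) → ×s → (0.38390,2.93976) → (0.38,2.94)
v5: (1.5,2) → rotate → (-1.41170,2.06327) → ×s → (-1.64161,2.39929) → (-1.64,2.40)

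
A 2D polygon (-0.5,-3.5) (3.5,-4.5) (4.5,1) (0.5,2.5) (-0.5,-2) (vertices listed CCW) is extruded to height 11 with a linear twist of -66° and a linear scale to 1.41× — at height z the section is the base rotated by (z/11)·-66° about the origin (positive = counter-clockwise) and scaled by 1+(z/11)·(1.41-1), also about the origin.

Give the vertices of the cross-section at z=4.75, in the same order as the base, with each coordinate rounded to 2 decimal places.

t = z/height = 4.75/11 = 0.431818
s = 1 + (scale-1)·z/height = 1 + (1.41-1)·4.75/11 = 1.177045
θ = twist·z/height = -66°·4.75/11 = -28.5000° = -0.497419 rad
cos θ = 0.878817, sin θ = -0.477159 (intermediates below are computed at full precision and shown rounded to 5 d.p.)
v1: (-0.5,-3.5) → rotate → (-2.10946,-2.83728) → ×s → (-2.48294,-3.33961) → (-2.48,-3.34)
v2: (3.5,-4.5) → rotate → (0.92865,-5.62473) → ×s → (1.09306,-6.62057) → (1.09,-6.62)
v3: (4.5,1) → rotate → (4.43184,-1.26840) → ×s → (5.21647,-1.49296) → (5.22,-1.49)
v4: (0.5,2.5) → rotate → (1.63231,1.95846) → ×s → (1.92130,2.30520) → (1.92,2.31)
v5: (-0.5,-2) → rotate → (-1.39373,-1.51905) → ×s → (-1.64048,-1.78800) → (-1.64,-1.79)

Cross-section at z=4.75: (-2.48,-3.34) (1.09,-6.62) (5.22,-1.49) (1.92,2.31) (-1.64,-1.79)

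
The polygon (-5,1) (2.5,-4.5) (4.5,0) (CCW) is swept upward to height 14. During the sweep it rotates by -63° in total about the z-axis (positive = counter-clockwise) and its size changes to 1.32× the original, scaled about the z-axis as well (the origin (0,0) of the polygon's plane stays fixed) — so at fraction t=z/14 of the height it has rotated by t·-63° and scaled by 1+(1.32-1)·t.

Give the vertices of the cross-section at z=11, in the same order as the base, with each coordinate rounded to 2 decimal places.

Cross-section at z=11: (-3.11,5.57) (-2.25,-6.04) (3.66,-4.28)

t = z/height = 11/14 = 0.785714
s = 1 + (scale-1)·z/height = 1 + (1.32-1)·11/14 = 1.251429
θ = twist·z/height = -63°·11/14 = -49.5000° = -0.863938 rad
cos θ = 0.649448, sin θ = -0.760406 (intermediates below are computed at full precision and shown rounded to 5 d.p.)
v1: (-5,1) → rotate → (-2.48683,4.45148) → ×s → (-3.11210,5.57071) → (-3.11,5.57)
v2: (2.5,-4.5) → rotate → (-1.79821,-4.82353) → ×s → (-2.25033,-6.03630) → (-2.25,-6.04)
v3: (4.5,0) → rotate → (2.92252,-3.42183) → ×s → (3.65732,-4.28217) → (3.66,-4.28)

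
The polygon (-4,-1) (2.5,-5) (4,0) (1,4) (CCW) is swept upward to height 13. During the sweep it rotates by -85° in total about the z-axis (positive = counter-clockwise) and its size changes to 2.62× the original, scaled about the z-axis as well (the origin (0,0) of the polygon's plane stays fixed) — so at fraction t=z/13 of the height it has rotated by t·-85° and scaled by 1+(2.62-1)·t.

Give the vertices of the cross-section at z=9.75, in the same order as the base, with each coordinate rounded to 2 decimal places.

t = z/height = 9.75/13 = 0.75
s = 1 + (scale-1)·z/height = 1 + (2.62-1)·9.75/13 = 2.215000
θ = twist·z/height = -85°·9.75/13 = -63.7500° = -1.112647 rad
cos θ = 0.442289, sin θ = -0.896873 (intermediates below are computed at full precision and shown rounded to 5 d.p.)
v1: (-4,-1) → rotate → (-2.66603,3.14520) → ×s → (-5.90525,6.96662) → (-5.91,6.97)
v2: (2.5,-5) → rotate → (-3.37864,-4.45363) → ×s → (-7.48369,-9.86478) → (-7.48,-9.86)
v3: (4,0) → rotate → (1.76915,-3.58749) → ×s → (3.91868,-7.94629) → (3.92,-7.95)
v4: (1,4) → rotate → (4.02978,0.87228) → ×s → (8.92596,1.93210) → (8.93,1.93)

Cross-section at z=9.75: (-5.91,6.97) (-7.48,-9.86) (3.92,-7.95) (8.93,1.93)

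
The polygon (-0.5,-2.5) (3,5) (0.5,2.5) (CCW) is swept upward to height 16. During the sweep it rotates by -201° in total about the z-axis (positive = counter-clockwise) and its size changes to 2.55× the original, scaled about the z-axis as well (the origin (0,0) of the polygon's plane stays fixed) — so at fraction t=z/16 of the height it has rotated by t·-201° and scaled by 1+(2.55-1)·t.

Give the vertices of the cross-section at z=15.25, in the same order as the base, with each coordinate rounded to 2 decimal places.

t = z/height = 15.25/16 = 0.953125
s = 1 + (scale-1)·z/height = 1 + (2.55-1)·15.25/16 = 2.477344
θ = twist·z/height = -201°·15.25/16 = -191.5781° = -3.343669 rad
cos θ = -0.979652, sin θ = 0.200704 (intermediates below are computed at full precision and shown rounded to 5 d.p.)
v1: (-0.5,-2.5) → rotate → (0.99159,2.34878) → ×s → (2.45650,5.81873) → (2.46,5.82)
v2: (3,5) → rotate → (-3.94248,-4.29615) → ×s → (-9.76687,-10.64304) → (-9.77,-10.64)
v3: (0.5,2.5) → rotate → (-0.99159,-2.34878) → ×s → (-2.45650,-5.81873) → (-2.46,-5.82)

Cross-section at z=15.25: (2.46,5.82) (-9.77,-10.64) (-2.46,-5.82)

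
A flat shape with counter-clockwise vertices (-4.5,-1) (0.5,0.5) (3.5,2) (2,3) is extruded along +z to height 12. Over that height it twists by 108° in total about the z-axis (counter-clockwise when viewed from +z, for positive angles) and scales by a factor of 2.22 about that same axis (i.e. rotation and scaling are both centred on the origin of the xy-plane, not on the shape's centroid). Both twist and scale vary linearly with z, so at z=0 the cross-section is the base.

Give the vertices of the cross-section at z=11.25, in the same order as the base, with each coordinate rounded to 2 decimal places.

t = z/height = 11.25/12 = 0.9375
s = 1 + (scale-1)·z/height = 1 + (2.22-1)·11.25/12 = 2.143750
θ = twist·z/height = 108°·11.25/12 = 101.2500° = 1.767146 rad
cos θ = -0.195090, sin θ = 0.980785 (intermediates below are computed at full precision and shown rounded to 5 d.p.)
v1: (-4.5,-1) → rotate → (1.85869,-4.21844) → ×s → (3.98457,-9.04329) → (3.98,-9.04)
v2: (0.5,0.5) → rotate → (-0.58794,0.39285) → ×s → (-1.26039,0.84217) → (-1.26,0.84)
v3: (3.5,2) → rotate → (-2.64439,3.04257) → ×s → (-5.66890,6.52250) → (-5.67,6.52)
v4: (2,3) → rotate → (-3.33254,1.37630) → ×s → (-7.14413,2.95044) → (-7.14,2.95)

Cross-section at z=11.25: (3.98,-9.04) (-1.26,0.84) (-5.67,6.52) (-7.14,2.95)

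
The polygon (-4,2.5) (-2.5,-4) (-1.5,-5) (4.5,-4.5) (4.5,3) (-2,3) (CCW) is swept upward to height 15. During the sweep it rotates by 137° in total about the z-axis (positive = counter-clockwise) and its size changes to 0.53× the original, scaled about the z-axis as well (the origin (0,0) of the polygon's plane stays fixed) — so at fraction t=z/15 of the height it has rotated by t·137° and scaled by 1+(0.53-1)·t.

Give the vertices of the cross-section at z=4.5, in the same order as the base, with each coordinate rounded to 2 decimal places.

t = z/height = 4.5/15 = 0.3
s = 1 + (scale-1)·z/height = 1 + (0.53-1)·4.5/15 = 0.859000
θ = twist·z/height = 137°·4.5/15 = 41.1000° = 0.717330 rad
cos θ = 0.753563, sin θ = 0.657375 (intermediates below are computed at full precision and shown rounded to 5 d.p.)
v1: (-4,2.5) → rotate → (-4.65769,-0.74559) → ×s → (-4.00096,-0.64046) → (-4.00,-0.64)
v2: (-2.5,-4) → rotate → (0.74559,-4.65769) → ×s → (0.64046,-4.00096) → (0.64,-4.00)
v3: (-1.5,-5) → rotate → (2.15653,-4.75388) → ×s → (1.85246,-4.08358) → (1.85,-4.08)
v4: (4.5,-4.5) → rotate → (6.34922,-0.43285) → ×s → (5.45398,-0.37182) → (5.45,-0.37)
v5: (4.5,3) → rotate → (1.41891,5.21888) → ×s → (1.21884,4.48302) → (1.22,4.48)
v6: (-2,3) → rotate → (-3.47925,0.94594) → ×s → (-2.98868,0.81256) → (-2.99,0.81)

Cross-section at z=4.5: (-4.00,-0.64) (0.64,-4.00) (1.85,-4.08) (5.45,-0.37) (1.22,4.48) (-2.99,0.81)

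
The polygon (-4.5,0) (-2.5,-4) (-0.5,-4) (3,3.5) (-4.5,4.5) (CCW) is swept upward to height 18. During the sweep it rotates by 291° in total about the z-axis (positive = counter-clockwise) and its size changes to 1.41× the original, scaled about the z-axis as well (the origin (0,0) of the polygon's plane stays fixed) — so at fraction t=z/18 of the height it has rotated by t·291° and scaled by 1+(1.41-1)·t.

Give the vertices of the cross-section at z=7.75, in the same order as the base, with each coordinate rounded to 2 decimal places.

t = z/height = 7.75/18 = 0.430556
s = 1 + (scale-1)·z/height = 1 + (1.41-1)·7.75/18 = 1.176528
θ = twist·z/height = 291°·7.75/18 = 125.2917° = 2.186752 rad
cos θ = -0.577739, sin θ = 0.816222 (intermediates below are computed at full precision and shown rounded to 5 d.p.)
v1: (-4.5,0) → rotate → (2.59983,-3.67300) → ×s → (3.05877,-4.32138) → (3.06,-4.32)
v2: (-2.5,-4) → rotate → (4.70923,0.27040) → ×s → (5.54054,0.31813) → (5.54,0.32)
v3: (-0.5,-4) → rotate → (3.55376,1.90284) → ×s → (4.18109,2.23875) → (4.18,2.24)
v4: (3,3.5) → rotate → (-4.58999,0.42658) → ×s → (-5.40025,0.50188) → (-5.40,0.50)
v5: (-4.5,4.5) → rotate → (-1.07317,-6.27282) → ×s → (-1.26262,-7.38015) → (-1.26,-7.38)

Cross-section at z=7.75: (3.06,-4.32) (5.54,0.32) (4.18,2.24) (-5.40,0.50) (-1.26,-7.38)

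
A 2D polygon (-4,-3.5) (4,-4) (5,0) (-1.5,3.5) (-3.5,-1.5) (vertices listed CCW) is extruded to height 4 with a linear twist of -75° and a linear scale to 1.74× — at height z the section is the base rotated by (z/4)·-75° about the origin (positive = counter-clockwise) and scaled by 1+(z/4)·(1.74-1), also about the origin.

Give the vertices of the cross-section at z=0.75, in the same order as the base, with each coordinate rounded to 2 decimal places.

t = z/height = 0.75/4 = 0.1875
s = 1 + (scale-1)·z/height = 1 + (1.74-1)·0.75/4 = 1.138750
θ = twist·z/height = -75°·0.75/4 = -14.0625° = -0.245437 rad
cos θ = 0.970031, sin θ = -0.242980 (intermediates below are computed at full precision and shown rounded to 5 d.p.)
v1: (-4,-3.5) → rotate → (-4.73056,-2.42319) → ×s → (-5.38692,-2.75941) → (-5.39,-2.76)
v2: (4,-4) → rotate → (2.90820,-4.85205) → ×s → (3.31172,-5.52527) → (3.31,-5.53)
v3: (5,0) → rotate → (4.85016,-1.21490) → ×s → (5.52312,-1.38347) → (5.52,-1.38)
v4: (-1.5,3.5) → rotate → (-0.60462,3.75958) → ×s → (-0.68851,4.28122) → (-0.69,4.28)
v5: (-3.5,-1.5) → rotate → (-3.75958,-0.60462) → ×s → (-4.28122,-0.68851) → (-4.28,-0.69)

Cross-section at z=0.75: (-5.39,-2.76) (3.31,-5.53) (5.52,-1.38) (-0.69,4.28) (-4.28,-0.69)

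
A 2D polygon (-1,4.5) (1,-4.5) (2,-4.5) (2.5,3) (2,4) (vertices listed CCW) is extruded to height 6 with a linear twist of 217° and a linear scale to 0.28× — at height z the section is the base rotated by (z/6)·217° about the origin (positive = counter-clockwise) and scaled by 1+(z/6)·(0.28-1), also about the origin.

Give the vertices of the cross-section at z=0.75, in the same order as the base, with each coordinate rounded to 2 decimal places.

Cross-section at z=0.75: (-2.68,3.23) (2.68,-3.23) (3.49,-2.81) (0.78,3.47) (-0.04,4.07)

t = z/height = 0.75/6 = 0.125
s = 1 + (scale-1)·z/height = 1 + (0.28-1)·0.75/6 = 0.910000
θ = twist·z/height = 217°·0.75/6 = 27.1250° = 0.473421 rad
cos θ = 0.890014, sin θ = 0.455933 (intermediates below are computed at full precision and shown rounded to 5 d.p.)
v1: (-1,4.5) → rotate → (-2.94171,3.54913) → ×s → (-2.67696,3.22971) → (-2.68,3.23)
v2: (1,-4.5) → rotate → (2.94171,-3.54913) → ×s → (2.67696,-3.22971) → (2.68,-3.23)
v3: (2,-4.5) → rotate → (3.83173,-3.09320) → ×s → (3.48687,-2.81481) → (3.49,-2.81)
v4: (2.5,3) → rotate → (0.85723,3.80988) → ×s → (0.78008,3.46699) → (0.78,3.47)
v5: (2,4) → rotate → (-0.04371,4.47192) → ×s → (-0.03977,4.06945) → (-0.04,4.07)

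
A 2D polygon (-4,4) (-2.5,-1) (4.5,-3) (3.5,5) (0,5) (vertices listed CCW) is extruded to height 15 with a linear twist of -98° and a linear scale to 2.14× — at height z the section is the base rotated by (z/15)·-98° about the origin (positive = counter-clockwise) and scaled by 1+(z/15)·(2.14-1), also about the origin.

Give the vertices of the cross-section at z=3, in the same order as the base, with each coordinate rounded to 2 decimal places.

t = z/height = 3/15 = 0.2
s = 1 + (scale-1)·z/height = 1 + (2.14-1)·3/15 = 1.228000
θ = twist·z/height = -98°·3/15 = -19.6000° = -0.342085 rad
cos θ = 0.942057, sin θ = -0.335452 (intermediates below are computed at full precision and shown rounded to 5 d.p.)
v1: (-4,4) → rotate → (-2.42642,5.11004) → ×s → (-2.97965,6.27512) → (-2.98,6.28)
v2: (-2.5,-1) → rotate → (-2.69060,-0.10343) → ×s → (-3.30405,-0.12701) → (-3.30,-0.13)
v3: (4.5,-3) → rotate → (3.23290,-4.33570) → ×s → (3.97001,-5.32425) → (3.97,-5.32)
v4: (3.5,5) → rotate → (4.97446,3.53621) → ×s → (6.10864,4.34246) → (6.11,4.34)
v5: (0,5) → rotate → (1.67726,4.71029) → ×s → (2.05967,5.78423) → (2.06,5.78)

Cross-section at z=3: (-2.98,6.28) (-3.30,-0.13) (3.97,-5.32) (6.11,4.34) (2.06,5.78)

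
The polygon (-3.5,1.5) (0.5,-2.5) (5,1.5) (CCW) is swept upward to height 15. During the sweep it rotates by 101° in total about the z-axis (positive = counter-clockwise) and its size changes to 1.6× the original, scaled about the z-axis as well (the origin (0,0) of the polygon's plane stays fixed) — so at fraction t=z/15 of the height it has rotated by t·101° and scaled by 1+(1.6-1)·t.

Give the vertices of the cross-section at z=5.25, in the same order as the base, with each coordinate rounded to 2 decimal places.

t = z/height = 5.25/15 = 0.35
s = 1 + (scale-1)·z/height = 1 + (1.6-1)·5.25/15 = 1.210000
θ = twist·z/height = 101°·5.25/15 = 35.3500° = 0.616974 rad
cos θ = 0.815633, sin θ = 0.578570 (intermediates below are computed at full precision and shown rounded to 5 d.p.)
v1: (-3.5,1.5) → rotate → (-3.72257,-0.80154) → ×s → (-4.50431,-0.96987) → (-4.50,-0.97)
v2: (0.5,-2.5) → rotate → (1.85424,-1.74980) → ×s → (2.24363,-2.11726) → (2.24,-2.12)
v3: (5,1.5) → rotate → (3.21031,4.11630) → ×s → (3.88448,4.98072) → (3.88,4.98)

Cross-section at z=5.25: (-4.50,-0.97) (2.24,-2.12) (3.88,4.98)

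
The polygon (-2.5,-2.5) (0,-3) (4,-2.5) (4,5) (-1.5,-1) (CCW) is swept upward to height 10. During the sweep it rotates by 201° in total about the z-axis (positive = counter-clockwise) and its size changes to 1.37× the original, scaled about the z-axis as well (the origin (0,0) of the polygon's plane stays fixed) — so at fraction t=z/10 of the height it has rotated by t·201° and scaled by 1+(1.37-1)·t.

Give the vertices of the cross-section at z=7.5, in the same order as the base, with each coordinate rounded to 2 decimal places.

t = z/height = 7.5/10 = 0.75
s = 1 + (scale-1)·z/height = 1 + (1.37-1)·7.5/10 = 1.277500
θ = twist·z/height = 201°·7.5/10 = 150.7500° = 2.631084 rad
cos θ = -0.872496, sin θ = 0.488621 (intermediates below are computed at full precision and shown rounded to 5 d.p.)
v1: (-2.5,-2.5) → rotate → (3.40279,0.95969) → ×s → (4.34707,1.22600) → (4.35,1.23)
v2: (0,-3) → rotate → (1.46586,2.61749) → ×s → (1.87264,3.34384) → (1.87,3.34)
v3: (4,-2.5) → rotate → (-2.26843,4.13572) → ×s → (-2.89792,5.28339) → (-2.90,5.28)
v4: (4,5) → rotate → (-5.93309,-2.40800) → ×s → (-7.57952,-3.07621) → (-7.58,-3.08)
v5: (-1.5,-1) → rotate → (1.79737,0.13956) → ×s → (2.29613,0.17829) → (2.30,0.18)

Cross-section at z=7.5: (4.35,1.23) (1.87,3.34) (-2.90,5.28) (-7.58,-3.08) (2.30,0.18)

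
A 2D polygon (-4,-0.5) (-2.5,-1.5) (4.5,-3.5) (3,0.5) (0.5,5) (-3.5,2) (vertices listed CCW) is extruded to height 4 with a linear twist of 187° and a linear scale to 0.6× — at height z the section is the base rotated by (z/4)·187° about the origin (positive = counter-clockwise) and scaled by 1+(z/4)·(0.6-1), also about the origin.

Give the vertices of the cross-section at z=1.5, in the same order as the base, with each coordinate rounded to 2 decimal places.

t = z/height = 1.5/4 = 0.375
s = 1 + (scale-1)·z/height = 1 + (0.6-1)·1.5/4 = 0.850000
θ = twist·z/height = 187°·1.5/4 = 70.1250° = 1.223912 rad
cos θ = 0.339969, sin θ = 0.940437 (intermediates below are computed at full precision and shown rounded to 5 d.p.)
v1: (-4,-0.5) → rotate → (-0.88966,-3.93173) → ×s → (-0.75621,-3.34197) → (-0.76,-3.34)
v2: (-2.5,-1.5) → rotate → (0.56073,-2.86105) → ×s → (0.47662,-2.43189) → (0.48,-2.43)
v3: (4.5,-3.5) → rotate → (4.82139,3.04207) → ×s → (4.09818,2.58576) → (4.10,2.59)
v4: (3,0.5) → rotate → (0.54969,2.99129) → ×s → (0.46724,2.54260) → (0.47,2.54)
v5: (0.5,5) → rotate → (-4.53220,2.17006) → ×s → (-3.85237,1.84455) → (-3.85,1.84)
v6: (-3.5,2) → rotate → (-3.07077,-2.61159) → ×s → (-2.61015,-2.21985) → (-2.61,-2.22)

Cross-section at z=1.5: (-0.76,-3.34) (0.48,-2.43) (4.10,2.59) (0.47,2.54) (-3.85,1.84) (-2.61,-2.22)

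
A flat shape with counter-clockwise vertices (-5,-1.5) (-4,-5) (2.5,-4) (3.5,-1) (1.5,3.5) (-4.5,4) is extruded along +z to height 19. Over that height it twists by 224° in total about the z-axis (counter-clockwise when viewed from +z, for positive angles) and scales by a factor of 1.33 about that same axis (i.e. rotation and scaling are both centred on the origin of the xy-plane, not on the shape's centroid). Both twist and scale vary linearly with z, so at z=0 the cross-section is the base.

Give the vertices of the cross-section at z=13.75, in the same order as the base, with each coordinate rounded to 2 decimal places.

Cross-section at z=13.75: (6.47,-0.13) (6.62,4.37) (-1.42,5.67) (-3.75,2.51) (-3.10,-3.56) (3.78,-6.43)

t = z/height = 13.75/19 = 0.723684
s = 1 + (scale-1)·z/height = 1 + (1.33-1)·13.75/19 = 1.238816
θ = twist·z/height = 224°·13.75/19 = 162.1053° = 2.829271 rad
cos θ = -0.951623, sin θ = 0.307269 (intermediates below are computed at full precision and shown rounded to 5 d.p.)
v1: (-5,-1.5) → rotate → (5.21902,-0.10891) → ×s → (6.46540,-0.13492) → (6.47,-0.13)
v2: (-4,-5) → rotate → (5.34284,3.52904) → ×s → (6.61879,4.37183) → (6.62,4.37)
v3: (2.5,-4) → rotate → (-1.14998,4.57466) → ×s → (-1.42461,5.66717) → (-1.42,5.67)
v4: (3.5,-1) → rotate → (-3.02341,2.02706) → ×s → (-3.74545,2.51116) → (-3.75,2.51)
v5: (1.5,3.5) → rotate → (-2.50288,-2.86978) → ×s → (-3.10060,-3.55512) → (-3.10,-3.56)
v6: (-4.5,4) → rotate → (3.05323,-5.18920) → ×s → (3.78238,-6.42847) → (3.78,-6.43)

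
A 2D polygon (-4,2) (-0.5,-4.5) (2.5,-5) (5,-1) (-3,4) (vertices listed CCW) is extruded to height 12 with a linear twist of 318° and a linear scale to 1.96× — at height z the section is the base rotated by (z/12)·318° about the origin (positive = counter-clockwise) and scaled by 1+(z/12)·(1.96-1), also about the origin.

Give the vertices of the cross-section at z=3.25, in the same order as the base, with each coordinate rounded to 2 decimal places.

t = z/height = 3.25/12 = 0.270833
s = 1 + (scale-1)·z/height = 1 + (1.96-1)·3.25/12 = 1.260000
θ = twist·z/height = 318°·3.25/12 = 86.1250° = 1.503165 rad
cos θ = 0.067580, sin θ = 0.997714 (intermediates below are computed at full precision and shown rounded to 5 d.p.)
v1: (-4,2) → rotate → (-2.26575,-3.85570) → ×s → (-2.85484,-4.85818) → (-2.85,-4.86)
v2: (-0.5,-4.5) → rotate → (4.45592,-0.80297) → ×s → (5.61446,-1.01174) → (5.61,-1.01)
v3: (2.5,-5) → rotate → (5.15752,2.15638) → ×s → (6.49847,2.71704) → (6.50,2.72)
v4: (5,-1) → rotate → (1.33561,4.92099) → ×s → (1.68287,6.20045) → (1.68,6.20)
v5: (-3,4) → rotate → (-4.19360,-2.72282) → ×s → (-5.28393,-3.43076) → (-5.28,-3.43)

Cross-section at z=3.25: (-2.85,-4.86) (5.61,-1.01) (6.50,2.72) (1.68,6.20) (-5.28,-3.43)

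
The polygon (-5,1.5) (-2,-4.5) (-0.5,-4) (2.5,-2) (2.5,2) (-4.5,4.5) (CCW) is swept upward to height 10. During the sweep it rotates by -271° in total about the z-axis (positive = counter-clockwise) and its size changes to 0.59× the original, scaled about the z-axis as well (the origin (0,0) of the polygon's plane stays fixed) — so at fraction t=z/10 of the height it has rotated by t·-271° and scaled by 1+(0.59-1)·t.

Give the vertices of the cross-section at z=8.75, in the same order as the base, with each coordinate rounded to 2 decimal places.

t = z/height = 8.75/10 = 0.875
s = 1 + (scale-1)·z/height = 1 + (0.59-1)·8.75/10 = 0.641250
θ = twist·z/height = -271°·8.75/10 = -237.1250° = -4.138612 rad
cos θ = -0.542808, sin θ = 0.839857 (intermediates below are computed at full precision and shown rounded to 5 d.p.)
v1: (-5,1.5) → rotate → (1.45426,-5.01350) → ×s → (0.93254,-3.21490) → (0.93,-3.21)
v2: (-2,-4.5) → rotate → (4.86497,0.76292) → ×s → (3.11966,0.48922) → (3.12,0.49)
v3: (-0.5,-4) → rotate → (3.63083,1.75130) → ×s → (2.32827,1.12302) → (2.33,1.12)
v4: (2.5,-2) → rotate → (0.32269,3.18526) → ×s → (0.20693,2.04255) → (0.21,2.04)
v5: (2.5,2) → rotate → (-3.03673,1.01403) → ×s → (-1.94731,0.65024) → (-1.95,0.65)
v6: (-4.5,4.5) → rotate → (-1.33672,-6.22199) → ×s → (-0.85717,-3.98985) → (-0.86,-3.99)

Cross-section at z=8.75: (0.93,-3.21) (3.12,0.49) (2.33,1.12) (0.21,2.04) (-1.95,0.65) (-0.86,-3.99)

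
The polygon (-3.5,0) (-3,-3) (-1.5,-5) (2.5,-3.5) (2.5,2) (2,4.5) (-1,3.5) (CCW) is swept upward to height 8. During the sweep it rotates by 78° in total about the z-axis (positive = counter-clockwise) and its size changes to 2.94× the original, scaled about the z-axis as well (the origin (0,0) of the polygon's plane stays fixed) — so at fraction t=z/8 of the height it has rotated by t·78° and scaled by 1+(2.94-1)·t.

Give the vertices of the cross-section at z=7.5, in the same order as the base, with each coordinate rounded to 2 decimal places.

Cross-section at z=7.5: (-2.86,-9.44) (5.64,-10.55) (12.26,-8.14) (11.49,3.88) (-3.35,8.38) (-10.50,9.08) (-10.26,0.17)

t = z/height = 7.5/8 = 0.9375
s = 1 + (scale-1)·z/height = 1 + (2.94-1)·7.5/8 = 2.818750
θ = twist·z/height = 78°·7.5/8 = 73.1250° = 1.276272 rad
cos θ = 0.290285, sin θ = 0.956940 (intermediates below are computed at full precision and shown rounded to 5 d.p.)
v1: (-3.5,0) → rotate → (-1.01600,-3.34929) → ×s → (-2.86384,-9.44081) → (-2.86,-9.44)
v2: (-3,-3) → rotate → (1.99997,-3.74168) → ×s → (5.63741,-10.54685) → (5.64,-10.55)
v3: (-1.5,-5) → rotate → (4.34927,-2.88683) → ×s → (12.25952,-8.13726) → (12.26,-8.14)
v4: (2.5,-3.5) → rotate → (4.07500,1.37635) → ×s → (11.48641,3.87960) → (11.49,3.88)
v5: (2.5,2) → rotate → (-1.18817,2.97292) → ×s → (-3.34915,8.37992) → (-3.35,8.38)
v6: (2,4.5) → rotate → (-3.72566,3.22016) → ×s → (-10.50171,9.07683) → (-10.50,9.08)
v7: (-1,3.5) → rotate → (-3.63958,0.05906) → ×s → (-10.25905,0.16646) → (-10.26,0.17)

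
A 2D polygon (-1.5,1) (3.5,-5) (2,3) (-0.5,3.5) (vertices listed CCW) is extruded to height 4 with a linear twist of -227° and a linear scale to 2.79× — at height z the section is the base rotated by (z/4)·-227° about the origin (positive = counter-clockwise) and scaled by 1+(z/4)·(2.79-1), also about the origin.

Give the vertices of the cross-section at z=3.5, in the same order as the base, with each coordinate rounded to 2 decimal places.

Cross-section at z=3.5: (2.83,-3.66) (-4.41,15.03) (-7.32,-5.66) (-1.65,-8.92)

t = z/height = 3.5/4 = 0.875
s = 1 + (scale-1)·z/height = 1 + (2.79-1)·3.5/4 = 2.566250
θ = twist·z/height = -227°·3.5/4 = -198.6250° = -3.466660 rad
cos θ = -0.947629, sin θ = 0.319373 (intermediates below are computed at full precision and shown rounded to 5 d.p.)
v1: (-1.5,1) → rotate → (1.10207,-1.42669) → ×s → (2.82819,-3.66124) → (2.83,-3.66)
v2: (3.5,-5) → rotate → (-1.71984,5.85595) → ×s → (-4.41353,15.02783) → (-4.41,15.03)
v3: (2,3) → rotate → (-2.85338,-2.20414) → ×s → (-7.32248,-5.65638) → (-7.32,-5.66)
v4: (-0.5,3.5) → rotate → (-0.64399,-3.47639) → ×s → (-1.65264,-8.92128) → (-1.65,-8.92)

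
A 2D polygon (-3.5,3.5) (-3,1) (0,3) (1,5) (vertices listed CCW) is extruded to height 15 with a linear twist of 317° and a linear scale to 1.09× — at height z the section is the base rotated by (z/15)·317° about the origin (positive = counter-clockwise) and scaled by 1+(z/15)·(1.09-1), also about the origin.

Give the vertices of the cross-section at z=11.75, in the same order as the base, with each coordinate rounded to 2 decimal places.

Cross-section at z=11.75: (4.87,2.10) (2.18,2.59) (2.98,-1.19) (4.58,-2.97)

t = z/height = 11.75/15 = 0.783333
s = 1 + (scale-1)·z/height = 1 + (1.09-1)·11.75/15 = 1.070500
θ = twist·z/height = 317°·11.75/15 = 248.3167° = 4.333943 rad
cos θ = -0.369476, sin θ = -0.929240 (intermediates below are computed at full precision and shown rounded to 5 d.p.)
v1: (-3.5,3.5) → rotate → (4.54551,1.95917) → ×s → (4.86597,2.09729) → (4.87,2.10)
v2: (-3,1) → rotate → (2.03767,2.41824) → ×s → (2.18133,2.58873) → (2.18,2.59)
v3: (0,3) → rotate → (2.78772,-1.10843) → ×s → (2.98425,-1.18657) → (2.98,-1.19)
v4: (1,5) → rotate → (4.27672,-2.77662) → ×s → (4.57823,-2.97237) → (4.58,-2.97)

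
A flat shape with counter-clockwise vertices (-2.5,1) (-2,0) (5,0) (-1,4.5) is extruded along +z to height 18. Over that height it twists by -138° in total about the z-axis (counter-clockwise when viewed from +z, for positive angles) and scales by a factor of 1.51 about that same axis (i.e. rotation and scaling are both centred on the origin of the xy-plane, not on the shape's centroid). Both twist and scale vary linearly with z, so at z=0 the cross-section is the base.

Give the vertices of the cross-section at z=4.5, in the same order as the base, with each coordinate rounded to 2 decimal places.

t = z/height = 4.5/18 = 0.25
s = 1 + (scale-1)·z/height = 1 + (1.51-1)·4.5/18 = 1.127500
θ = twist·z/height = -138°·4.5/18 = -34.5000° = -0.602139 rad
cos θ = 0.824126, sin θ = -0.566406 (intermediates below are computed at full precision and shown rounded to 5 d.p.)
v1: (-2.5,1) → rotate → (-1.49391,2.24014) → ×s → (-1.68438,2.52576) → (-1.68,2.53)
v2: (-2,0) → rotate → (-1.64825,1.13281) → ×s → (-1.85840,1.27725) → (-1.86,1.28)
v3: (5,0) → rotate → (4.12063,-2.83203) → ×s → (4.64601,-3.19312) → (4.65,-3.19)
v4: (-1,4.5) → rotate → (1.72470,4.27497) → ×s → (1.94460,4.82003) → (1.94,4.82)

Cross-section at z=4.5: (-1.68,2.53) (-1.86,1.28) (4.65,-3.19) (1.94,4.82)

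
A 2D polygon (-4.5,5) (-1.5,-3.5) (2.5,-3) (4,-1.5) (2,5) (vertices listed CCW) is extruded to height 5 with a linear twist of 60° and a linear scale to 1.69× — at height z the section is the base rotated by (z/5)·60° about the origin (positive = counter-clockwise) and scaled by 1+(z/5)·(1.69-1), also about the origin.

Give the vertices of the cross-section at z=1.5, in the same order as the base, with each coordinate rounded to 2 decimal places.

t = z/height = 1.5/5 = 0.3
s = 1 + (scale-1)·z/height = 1 + (1.69-1)·1.5/5 = 1.207000
θ = twist·z/height = 60°·1.5/5 = 18.0000° = 0.314159 rad
cos θ = 0.951057, sin θ = 0.309017 (intermediates below are computed at full precision and shown rounded to 5 d.p.)
v1: (-4.5,5) → rotate → (-5.82484,3.36471) → ×s → (-7.03058,4.06120) → (-7.03,4.06)
v2: (-1.5,-3.5) → rotate → (-0.34503,-3.79222) → ×s → (-0.41645,-4.57721) → (-0.42,-4.58)
v3: (2.5,-3) → rotate → (3.30469,-2.08063) → ×s → (3.98876,-2.51132) → (3.99,-2.51)
v4: (4,-1.5) → rotate → (4.26775,-0.19052) → ×s → (5.15118,-0.22995) → (5.15,-0.23)
v5: (2,5) → rotate → (0.35703,5.37332) → ×s → (0.43093,6.48559) → (0.43,6.49)

Cross-section at z=1.5: (-7.03,4.06) (-0.42,-4.58) (3.99,-2.51) (5.15,-0.23) (0.43,6.49)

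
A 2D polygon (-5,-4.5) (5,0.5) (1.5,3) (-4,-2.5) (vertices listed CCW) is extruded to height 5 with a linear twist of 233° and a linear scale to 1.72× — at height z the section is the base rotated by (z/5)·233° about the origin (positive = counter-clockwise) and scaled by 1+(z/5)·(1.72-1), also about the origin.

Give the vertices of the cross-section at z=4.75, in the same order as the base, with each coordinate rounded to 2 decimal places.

t = z/height = 4.75/5 = 0.95
s = 1 + (scale-1)·z/height = 1 + (1.72-1)·4.75/5 = 1.684000
θ = twist·z/height = 233°·4.75/5 = 221.3500° = 3.863286 rad
cos θ = -0.750688, sin θ = -0.660657 (intermediates below are computed at full precision and shown rounded to 5 d.p.)
v1: (-5,-4.5) → rotate → (0.78048,6.68138) → ×s → (1.31433,11.25144) → (1.31,11.25)
v2: (5,0.5) → rotate → (-3.42311,-3.67863) → ×s → (-5.76452,-6.19481) → (-5.76,-6.19)
v3: (1.5,3) → rotate → (0.85594,-3.24305) → ×s → (1.44140,-5.46129) → (1.44,-5.46)
v4: (-4,-2.5) → rotate → (1.35111,4.51935) → ×s → (2.27527,7.61058) → (2.28,7.61)

Cross-section at z=4.75: (1.31,11.25) (-5.76,-6.19) (1.44,-5.46) (2.28,7.61)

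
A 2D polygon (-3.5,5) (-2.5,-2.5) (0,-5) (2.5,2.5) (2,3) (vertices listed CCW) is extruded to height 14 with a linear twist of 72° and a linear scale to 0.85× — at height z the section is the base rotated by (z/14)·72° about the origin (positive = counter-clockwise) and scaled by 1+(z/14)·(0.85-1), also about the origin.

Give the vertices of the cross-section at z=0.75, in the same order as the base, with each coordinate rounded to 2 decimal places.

Cross-section at z=0.75: (-3.80,4.72) (-2.31,-2.64) (0.33,-4.95) (2.31,2.64) (1.78,3.10)

t = z/height = 0.75/14 = 0.0535714
s = 1 + (scale-1)·z/height = 1 + (0.85-1)·0.75/14 = 0.991964
θ = twist·z/height = 72°·0.75/14 = 3.8571° = 0.067320 rad
cos θ = 0.997735, sin θ = 0.067269 (intermediates below are computed at full precision and shown rounded to 5 d.p.)
v1: (-3.5,5) → rotate → (-3.82842,4.75323) → ×s → (-3.79765,4.71504) → (-3.80,4.72)
v2: (-2.5,-2.5) → rotate → (-2.32616,-2.66251) → ×s → (-2.30747,-2.64111) → (-2.31,-2.64)
v3: (0,-5) → rotate → (0.33635,-4.98867) → ×s → (0.33364,-4.94859) → (0.33,-4.95)
v4: (2.5,2.5) → rotate → (2.32616,2.66251) → ×s → (2.30747,2.64111) → (2.31,2.64)
v5: (2,3) → rotate → (1.79366,3.12774) → ×s → (1.77925,3.10261) → (1.78,3.10)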